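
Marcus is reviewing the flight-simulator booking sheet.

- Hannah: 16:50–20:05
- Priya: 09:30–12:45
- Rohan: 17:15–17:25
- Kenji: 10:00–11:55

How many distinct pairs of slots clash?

Sorted by start: Priya, Kenji, Hannah, Rohan.
Kenji starts before Priya ends → Priya and Kenji overlap.
Hannah starts after Priya ends; Priya is clear from here.
Hannah starts after Kenji ends; Kenji is clear from here.
Rohan starts before Hannah ends → Hannah and Rohan overlap.
Overlapping pairs: Hannah & Rohan, Kenji & Priya — 2 in total.

2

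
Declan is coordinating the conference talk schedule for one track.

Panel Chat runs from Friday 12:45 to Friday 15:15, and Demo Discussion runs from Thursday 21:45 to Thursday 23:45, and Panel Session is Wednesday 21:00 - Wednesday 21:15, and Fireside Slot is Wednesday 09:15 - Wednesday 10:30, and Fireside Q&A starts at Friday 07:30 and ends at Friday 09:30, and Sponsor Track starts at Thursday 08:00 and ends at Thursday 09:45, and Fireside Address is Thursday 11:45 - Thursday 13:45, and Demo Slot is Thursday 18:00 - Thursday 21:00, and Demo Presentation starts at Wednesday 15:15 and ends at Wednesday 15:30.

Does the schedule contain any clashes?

No

Two intervals overlap when each starts before the other ends.
Sorted by start: Fireside Slot, Demo Presentation, Panel Session, Sponsor Track, Fireside Address, Demo Slot, Demo Discussion, Fireside Q&A, Panel Chat.
Demo Presentation starts after Fireside Slot ends, so Fireside Slot has no further overlaps.
Panel Session starts after Demo Presentation ends, so Demo Presentation has no further overlaps.
Sponsor Track starts after Panel Session ends, so Panel Session has no further overlaps.
Fireside Address starts after Sponsor Track ends, so Sponsor Track has no further overlaps.
Demo Slot starts after Fireside Address ends, so Fireside Address has no further overlaps.
Demo Discussion starts after Demo Slot ends, so Demo Slot has no further overlaps.
Fireside Q&A starts after Demo Discussion ends, so Demo Discussion has no further overlaps.
Panel Chat starts after Fireside Q&A ends.
Every pair is clear; the schedule has no overlaps.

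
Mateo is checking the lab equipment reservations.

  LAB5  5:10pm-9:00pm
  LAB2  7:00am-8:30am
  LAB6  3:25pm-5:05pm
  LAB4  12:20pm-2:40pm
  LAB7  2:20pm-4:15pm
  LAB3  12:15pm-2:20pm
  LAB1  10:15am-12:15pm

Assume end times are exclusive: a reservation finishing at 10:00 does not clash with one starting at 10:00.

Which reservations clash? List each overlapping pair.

Sorted by start: LAB2, LAB1, LAB3, LAB4, LAB7, LAB6, LAB5.
LAB1 starts after LAB2 ends, so nothing later overlaps LAB2 either.
LAB3 starts exactly when LAB1 ends (back-to-back, no overlap), so nothing later overlaps LAB1 either.
LAB4 starts before LAB3 ends → LAB3 and LAB4 overlap.
LAB7 starts exactly when LAB3 ends (back-to-back, no overlap), so nothing later overlaps LAB3 either.
LAB7 starts before LAB4 ends → LAB4 and LAB7 overlap.
LAB6 starts after LAB4 ends, so nothing later overlaps LAB4 either.
LAB6 starts before LAB7 ends → LAB7 and LAB6 overlap.
LAB5 starts after LAB7 ends.
LAB5 starts after LAB6 ends.

LAB3 & LAB4, LAB4 & LAB7, LAB6 & LAB7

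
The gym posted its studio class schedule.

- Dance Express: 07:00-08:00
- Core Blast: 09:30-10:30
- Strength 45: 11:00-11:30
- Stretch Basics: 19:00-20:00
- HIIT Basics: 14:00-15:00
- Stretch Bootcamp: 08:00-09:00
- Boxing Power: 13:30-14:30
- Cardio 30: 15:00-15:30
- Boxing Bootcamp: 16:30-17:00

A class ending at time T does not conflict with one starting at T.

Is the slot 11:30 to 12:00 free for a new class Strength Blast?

Yes — the slot is free

Dance Express: ends 08:00 at or before Strength Blast starts 11:30 → clear.
Stretch Bootcamp: ends 09:00 at or before Strength Blast starts 11:30 → clear.
Core Blast: ends 10:30 at or before Strength Blast starts 11:30 → clear.
Strength 45: ends 11:30 at or before Strength Blast starts 11:30 → clear.
Boxing Power: starts 13:30 at or after Strength Blast ends 12:00 → clear.
HIIT Basics: starts 14:00 at or after Strength Blast ends 12:00 → clear.
Cardio 30: starts 15:00 at or after Strength Blast ends 12:00 → clear.
Boxing Bootcamp: starts 16:30 at or after Strength Blast ends 12:00 → clear.
Stretch Basics: starts 19:00 at or after Strength Blast ends 12:00 → clear.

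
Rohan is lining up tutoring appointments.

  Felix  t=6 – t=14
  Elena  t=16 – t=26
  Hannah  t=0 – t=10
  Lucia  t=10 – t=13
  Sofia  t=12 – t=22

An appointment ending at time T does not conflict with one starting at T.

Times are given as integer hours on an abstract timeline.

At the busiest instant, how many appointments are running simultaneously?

Walk through starts and ends in time order (an end at T is processed before a start at T):
t=0 start Hannah → 1
t=6 start Felix → 2
t=10 end Hannah → 1
t=10 start Lucia → 2
t=12 start Sofia → 3
t=13 end Lucia → 2
t=14 end Felix → 1
t=16 start Elena → 2
t=22 end Sofia → 1
t=26 end Elena → 0
Peak is 3, at t=12 (Felix, Lucia, Sofia).

3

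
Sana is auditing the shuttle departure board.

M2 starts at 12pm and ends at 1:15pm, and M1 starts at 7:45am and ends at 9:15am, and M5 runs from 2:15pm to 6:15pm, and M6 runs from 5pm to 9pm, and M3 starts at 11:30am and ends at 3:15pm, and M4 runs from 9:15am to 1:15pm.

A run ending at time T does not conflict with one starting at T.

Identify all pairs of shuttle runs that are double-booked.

Sorted by start: M1, M4, M3, M2, M5, M6.
M4 starts exactly when M1 ends (back-to-back, no overlap), so nothing later overlaps M1 either.
M3 starts before M4 ends → M4 and M3 overlap.
M2 starts before M4 ends → M4 and M2 overlap.
M5 starts after M4 ends, so nothing later overlaps M4 either.
M2 starts before M3 ends → M3 and M2 overlap.
M5 starts before M3 ends → M3 and M5 overlap.
M6 starts after M3 ends.
M5 starts after M2 ends, so nothing later overlaps M2 either.
M6 starts before M5 ends → M5 and M6 overlap.

M2 & M3, M2 & M4, M3 & M4, M3 & M5, M5 & M6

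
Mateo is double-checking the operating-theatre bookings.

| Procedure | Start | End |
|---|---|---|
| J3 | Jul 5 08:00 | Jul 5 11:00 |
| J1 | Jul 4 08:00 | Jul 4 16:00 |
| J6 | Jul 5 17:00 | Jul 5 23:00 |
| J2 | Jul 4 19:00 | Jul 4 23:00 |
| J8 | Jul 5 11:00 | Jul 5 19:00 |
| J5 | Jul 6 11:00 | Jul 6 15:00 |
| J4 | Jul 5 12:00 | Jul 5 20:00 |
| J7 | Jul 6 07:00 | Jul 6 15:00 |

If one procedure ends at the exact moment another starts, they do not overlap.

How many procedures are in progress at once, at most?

3

Walk through starts and ends in time order (an end at T is processed before a start at T):
Jul 4 08:00 start J1 → 1
Jul 4 16:00 end J1 → 0
Jul 4 19:00 start J2 → 1
Jul 4 23:00 end J2 → 0
Jul 5 08:00 start J3 → 1
Jul 5 11:00 end J3 → 0
Jul 5 11:00 start J8 → 1
Jul 5 12:00 start J4 → 2
Jul 5 17:00 start J6 → 3
Jul 5 19:00 end J8 → 2
Jul 5 20:00 end J4 → 1
Jul 5 23:00 end J6 → 0
Jul 6 07:00 start J7 → 1
Jul 6 11:00 start J5 → 2
Jul 6 15:00 end J5 → 1
Jul 6 15:00 end J7 → 0
Peak is 3, at Jul 5 17:00 (J4, J6, J8).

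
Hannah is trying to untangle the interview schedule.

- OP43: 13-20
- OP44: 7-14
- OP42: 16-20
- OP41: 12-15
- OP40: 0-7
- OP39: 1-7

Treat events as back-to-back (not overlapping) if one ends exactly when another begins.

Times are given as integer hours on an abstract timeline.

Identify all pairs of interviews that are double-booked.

OP39 & OP40, OP41 & OP43, OP41 & OP44, OP42 & OP43, OP43 & OP44

Two intervals overlap when each starts before the other ends.
Sorted by start: OP40, OP39, OP44, OP41, OP43, OP42.
OP39 starts before OP40 ends → OP40 and OP39 overlap.
OP44 starts exactly when OP40 ends (back-to-back, no overlap), so nothing later overlaps OP40 either.
OP44 starts exactly when OP39 ends (back-to-back, no overlap), so nothing later overlaps OP39 either.
OP41 starts before OP44 ends → OP44 and OP41 overlap.
OP43 starts before OP44 ends → OP44 and OP43 overlap.
OP42 starts after OP44 ends.
OP43 starts before OP41 ends → OP41 and OP43 overlap.
OP42 starts after OP41 ends.
OP42 starts before OP43 ends → OP43 and OP42 overlap.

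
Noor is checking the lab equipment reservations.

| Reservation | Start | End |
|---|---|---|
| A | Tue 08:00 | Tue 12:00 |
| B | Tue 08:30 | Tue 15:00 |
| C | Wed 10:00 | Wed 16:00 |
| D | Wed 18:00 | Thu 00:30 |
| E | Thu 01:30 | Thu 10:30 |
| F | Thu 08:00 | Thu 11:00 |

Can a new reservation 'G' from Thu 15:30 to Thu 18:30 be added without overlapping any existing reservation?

Yes — the slot is free

A: ends Tue 12:00 at or before G starts Thu 15:30 → clear.
B: ends Tue 15:00 at or before G starts Thu 15:30 → clear.
C: ends Wed 16:00 at or before G starts Thu 15:30 → clear.
D: ends Thu 00:30 at or before G starts Thu 15:30 → clear.
E: ends Thu 10:30 at or before G starts Thu 15:30 → clear.
F: ends Thu 11:00 at or before G starts Thu 15:30 → clear.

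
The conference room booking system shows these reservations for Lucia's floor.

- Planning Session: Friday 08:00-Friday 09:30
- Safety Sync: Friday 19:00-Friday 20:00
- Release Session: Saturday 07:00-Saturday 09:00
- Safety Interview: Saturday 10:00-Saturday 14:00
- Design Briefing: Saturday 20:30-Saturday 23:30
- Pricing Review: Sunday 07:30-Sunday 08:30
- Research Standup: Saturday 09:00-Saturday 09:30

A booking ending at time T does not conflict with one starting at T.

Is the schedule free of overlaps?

Sorted by start: Planning Session, Safety Sync, Release Session, Research Standup, Safety Interview, Design Briefing, Pricing Review.
Safety Sync starts after Planning Session ends, so nothing later overlaps Planning Session either.
Release Session starts after Safety Sync ends, so nothing later overlaps Safety Sync either.
Research Standup starts exactly when Release Session ends (back-to-back, no overlap), so nothing later overlaps Release Session either.
Safety Interview starts after Research Standup ends, so nothing later overlaps Research Standup either.
Design Briefing starts after Safety Interview ends, so nothing later overlaps Safety Interview either.
Pricing Review starts after Design Briefing ends.
Every pair is clear; the schedule has no overlaps.

Yes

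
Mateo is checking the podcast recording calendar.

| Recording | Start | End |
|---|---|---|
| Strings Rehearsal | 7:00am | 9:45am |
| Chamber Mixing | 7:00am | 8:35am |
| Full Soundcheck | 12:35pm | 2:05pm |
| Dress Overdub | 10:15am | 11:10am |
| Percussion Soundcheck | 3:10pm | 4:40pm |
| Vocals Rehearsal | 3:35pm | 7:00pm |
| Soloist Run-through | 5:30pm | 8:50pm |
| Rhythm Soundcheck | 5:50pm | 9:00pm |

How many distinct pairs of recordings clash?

5

Sorted by start: Strings Rehearsal, Chamber Mixing, Dress Overdub, Full Soundcheck, Percussion Soundcheck, Vocals Rehearsal, Soloist Run-through, Rhythm Soundcheck.
Chamber Mixing starts before Strings Rehearsal ends → Strings Rehearsal and Chamber Mixing overlap.
Dress Overdub starts after Strings Rehearsal ends, so nothing later overlaps Strings Rehearsal either.
Dress Overdub starts after Chamber Mixing ends, so nothing later overlaps Chamber Mixing either.
Full Soundcheck starts after Dress Overdub ends, so nothing later overlaps Dress Overdub either.
Percussion Soundcheck starts after Full Soundcheck ends, so nothing later overlaps Full Soundcheck either.
Vocals Rehearsal starts before Percussion Soundcheck ends → Percussion Soundcheck and Vocals Rehearsal overlap.
Soloist Run-through starts after Percussion Soundcheck ends, so nothing later overlaps Percussion Soundcheck either.
Soloist Run-through starts before Vocals Rehearsal ends → Vocals Rehearsal and Soloist Run-through overlap.
Rhythm Soundcheck starts before Vocals Rehearsal ends → Vocals Rehearsal and Rhythm Soundcheck overlap.
Rhythm Soundcheck starts before Soloist Run-through ends → Soloist Run-through and Rhythm Soundcheck overlap.
Overlapping pairs: Chamber Mixing & Strings Rehearsal, Percussion Soundcheck & Vocals Rehearsal, Rhythm Soundcheck & Soloist Run-through, Rhythm Soundcheck & Vocals Rehearsal, Soloist Run-through & Vocals Rehearsal — 5 in total.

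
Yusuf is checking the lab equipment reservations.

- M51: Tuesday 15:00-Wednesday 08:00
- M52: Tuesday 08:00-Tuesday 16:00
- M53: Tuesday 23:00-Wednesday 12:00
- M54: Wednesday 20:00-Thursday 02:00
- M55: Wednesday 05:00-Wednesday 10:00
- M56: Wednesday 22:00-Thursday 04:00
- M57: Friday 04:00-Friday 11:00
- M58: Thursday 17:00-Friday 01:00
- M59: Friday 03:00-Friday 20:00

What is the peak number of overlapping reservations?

Walk through starts and ends in time order (an end at T is processed before a start at T):
Tuesday 08:00 start M52 → 1
Tuesday 15:00 start M51 → 2
Tuesday 16:00 end M52 → 1
Tuesday 23:00 start M53 → 2
Wednesday 05:00 start M55 → 3
Wednesday 08:00 end M51 → 2
Wednesday 10:00 end M55 → 1
Wednesday 12:00 end M53 → 0
Wednesday 20:00 start M54 → 1
Wednesday 22:00 start M56 → 2
Thursday 02:00 end M54 → 1
Thursday 04:00 end M56 → 0
Thursday 17:00 start M58 → 1
Friday 01:00 end M58 → 0
Friday 03:00 start M59 → 1
Friday 04:00 start M57 → 2
Friday 11:00 end M57 → 1
Friday 20:00 end M59 → 0
Peak is 3, at Wednesday 05:00 (M51, M53, M55).

3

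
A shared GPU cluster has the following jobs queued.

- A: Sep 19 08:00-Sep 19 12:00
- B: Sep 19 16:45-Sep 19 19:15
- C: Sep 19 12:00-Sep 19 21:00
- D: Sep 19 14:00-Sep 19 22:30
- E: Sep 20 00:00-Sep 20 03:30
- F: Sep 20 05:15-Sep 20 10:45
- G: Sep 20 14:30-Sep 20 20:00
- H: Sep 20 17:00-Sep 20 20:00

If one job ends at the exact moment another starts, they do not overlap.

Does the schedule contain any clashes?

Check each pair: they overlap iff neither finishes before the other starts.
Sorted by start: A, C, D, B, E, F, G, H.
C starts exactly when A ends (back-to-back, no overlap) — done with A.
D starts before C ends → C and D overlap.
That's a conflict, so the schedule is not conflict-free.

Yes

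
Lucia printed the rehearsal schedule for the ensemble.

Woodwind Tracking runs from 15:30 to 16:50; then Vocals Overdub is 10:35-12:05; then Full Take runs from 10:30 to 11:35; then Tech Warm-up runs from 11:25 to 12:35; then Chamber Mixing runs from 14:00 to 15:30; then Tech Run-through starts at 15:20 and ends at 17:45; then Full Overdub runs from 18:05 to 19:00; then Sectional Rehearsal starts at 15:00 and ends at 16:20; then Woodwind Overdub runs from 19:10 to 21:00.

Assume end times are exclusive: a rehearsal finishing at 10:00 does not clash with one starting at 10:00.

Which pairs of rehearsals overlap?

Two intervals overlap when each starts before the other ends.
Sorted by start: Full Take, Vocals Overdub, Tech Warm-up, Chamber Mixing, Sectional Rehearsal, Tech Run-through, Woodwind Tracking, Full Overdub, Woodwind Overdub.
Vocals Overdub starts before Full Take ends → Full Take and Vocals Overdub overlap.
Tech Warm-up starts before Full Take ends → Full Take and Tech Warm-up overlap.
Chamber Mixing starts after Full Take ends, so nothing later overlaps Full Take either.
Tech Warm-up starts before Vocals Overdub ends → Vocals Overdub and Tech Warm-up overlap.
Chamber Mixing starts after Vocals Overdub ends, so nothing later overlaps Vocals Overdub either.
Chamber Mixing starts after Tech Warm-up ends, so nothing later overlaps Tech Warm-up either.
Sectional Rehearsal starts before Chamber Mixing ends → Chamber Mixing and Sectional Rehearsal overlap.
Tech Run-through starts before Chamber Mixing ends → Chamber Mixing and Tech Run-through overlap.
Woodwind Tracking starts exactly when Chamber Mixing ends (back-to-back, no overlap), so nothing later overlaps Chamber Mixing either.
Tech Run-through starts before Sectional Rehearsal ends → Sectional Rehearsal and Tech Run-through overlap.
Woodwind Tracking starts before Sectional Rehearsal ends → Sectional Rehearsal and Woodwind Tracking overlap.
Full Overdub starts after Sectional Rehearsal ends, so nothing later overlaps Sectional Rehearsal either.
Woodwind Tracking starts before Tech Run-through ends → Tech Run-through and Woodwind Tracking overlap.
Full Overdub starts after Tech Run-through ends, so nothing later overlaps Tech Run-through either.
Full Overdub starts after Woodwind Tracking ends, so nothing later overlaps Woodwind Tracking either.
Woodwind Overdub starts after Full Overdub ends.

Chamber Mixing & Sectional Rehearsal, Chamber Mixing & Tech Run-through, Full Take & Tech Warm-up, Full Take & Vocals Overdub, Sectional Rehearsal & Tech Run-through, Sectional Rehearsal & Woodwind Tracking, Tech Run-through & Woodwind Tracking, Tech Warm-up & Vocals Overdub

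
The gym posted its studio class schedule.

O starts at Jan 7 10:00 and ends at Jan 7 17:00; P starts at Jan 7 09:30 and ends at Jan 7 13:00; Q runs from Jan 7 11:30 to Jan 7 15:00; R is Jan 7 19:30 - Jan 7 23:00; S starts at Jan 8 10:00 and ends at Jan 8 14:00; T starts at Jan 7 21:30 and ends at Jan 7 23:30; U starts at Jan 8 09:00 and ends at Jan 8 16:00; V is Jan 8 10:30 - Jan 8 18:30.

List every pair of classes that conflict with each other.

Two intervals overlap when each starts before the other ends.
Sorted by start: P, O, Q, R, T, U, S, V.
O starts before P ends → P and O overlap.
Q starts before P ends → P and Q overlap.
R starts after P ends, so nothing later overlaps P either.
Q starts before O ends → O and Q overlap.
R starts after O ends, so nothing later overlaps O either.
R starts after Q ends, so nothing later overlaps Q either.
T starts before R ends → R and T overlap.
U starts after R ends, so nothing later overlaps R either.
U starts after T ends, so nothing later overlaps T either.
S starts before U ends → U and S overlap.
V starts before U ends → U and V overlap.
V starts before S ends → S and V overlap.

O & P, O & Q, P & Q, R & T, S & U, S & V, U & V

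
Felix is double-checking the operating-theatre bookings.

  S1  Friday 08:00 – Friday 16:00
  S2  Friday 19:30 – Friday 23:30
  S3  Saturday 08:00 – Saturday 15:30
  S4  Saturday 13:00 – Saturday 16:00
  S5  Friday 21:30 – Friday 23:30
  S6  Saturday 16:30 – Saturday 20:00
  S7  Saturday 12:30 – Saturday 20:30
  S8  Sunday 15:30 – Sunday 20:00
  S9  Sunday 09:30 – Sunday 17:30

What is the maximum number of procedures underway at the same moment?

3

Walk through starts and ends in time order (an end at T is processed before a start at T):
Friday 08:00 start S1 → 1
Friday 16:00 end S1 → 0
Friday 19:30 start S2 → 1
Friday 21:30 start S5 → 2
Friday 23:30 end S2 → 1
Friday 23:30 end S5 → 0
Saturday 08:00 start S3 → 1
Saturday 12:30 start S7 → 2
Saturday 13:00 start S4 → 3
Saturday 15:30 end S3 → 2
Saturday 16:00 end S4 → 1
Saturday 16:30 start S6 → 2
Saturday 20:00 end S6 → 1
Saturday 20:30 end S7 → 0
Sunday 09:30 start S9 → 1
Sunday 15:30 start S8 → 2
Sunday 17:30 end S9 → 1
Sunday 20:00 end S8 → 0
Peak is 3, at Saturday 13:00 (S3, S4, S7).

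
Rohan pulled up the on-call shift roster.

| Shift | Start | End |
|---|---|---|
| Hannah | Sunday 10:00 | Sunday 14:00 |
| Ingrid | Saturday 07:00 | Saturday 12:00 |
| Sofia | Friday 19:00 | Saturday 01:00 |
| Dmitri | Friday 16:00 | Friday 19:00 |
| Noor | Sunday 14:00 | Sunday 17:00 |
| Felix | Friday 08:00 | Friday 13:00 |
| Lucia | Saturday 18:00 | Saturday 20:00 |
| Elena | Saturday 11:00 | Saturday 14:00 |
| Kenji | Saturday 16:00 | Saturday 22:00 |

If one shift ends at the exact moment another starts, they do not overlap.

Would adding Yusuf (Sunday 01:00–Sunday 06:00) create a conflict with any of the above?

No — it doesn't clash with anything

Felix: ends Friday 13:00 at or before Yusuf starts Sunday 01:00 → clear.
Dmitri: ends Friday 19:00 at or before Yusuf starts Sunday 01:00 → clear.
Sofia: ends Saturday 01:00 at or before Yusuf starts Sunday 01:00 → clear.
Ingrid: ends Saturday 12:00 at or before Yusuf starts Sunday 01:00 → clear.
Elena: ends Saturday 14:00 at or before Yusuf starts Sunday 01:00 → clear.
Kenji: ends Saturday 22:00 at or before Yusuf starts Sunday 01:00 → clear.
Lucia: ends Saturday 20:00 at or before Yusuf starts Sunday 01:00 → clear.
Hannah: starts Sunday 10:00 at or after Yusuf ends Sunday 06:00 → clear.
Noor: starts Sunday 14:00 at or after Yusuf ends Sunday 06:00 → clear.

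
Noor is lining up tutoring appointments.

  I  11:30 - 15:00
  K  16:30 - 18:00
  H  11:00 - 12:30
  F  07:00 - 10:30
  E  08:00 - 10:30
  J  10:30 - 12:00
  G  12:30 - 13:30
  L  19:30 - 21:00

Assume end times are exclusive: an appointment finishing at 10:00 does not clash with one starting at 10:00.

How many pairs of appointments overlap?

5

Check each pair: they overlap iff neither finishes before the other starts.
Sorted by start: F, E, J, H, I, G, K, L.
E starts before F ends → F and E overlap.
J starts exactly when F ends (back-to-back, no overlap), so F has no further overlaps.
J starts exactly when E ends (back-to-back, no overlap), so E has no further overlaps.
H starts before J ends → J and H overlap.
I starts before J ends → J and I overlap.
G starts after J ends, so J has no further overlaps.
I starts before H ends → H and I overlap.
G starts exactly when H ends (back-to-back, no overlap), so H has no further overlaps.
G starts before I ends → I and G overlap.
K starts after I ends, so I has no further overlaps.
K starts after G ends, so G has no further overlaps.
L starts after K ends.
Overlapping pairs: E & F, G & I, H & I, H & J, I & J — 5 in total.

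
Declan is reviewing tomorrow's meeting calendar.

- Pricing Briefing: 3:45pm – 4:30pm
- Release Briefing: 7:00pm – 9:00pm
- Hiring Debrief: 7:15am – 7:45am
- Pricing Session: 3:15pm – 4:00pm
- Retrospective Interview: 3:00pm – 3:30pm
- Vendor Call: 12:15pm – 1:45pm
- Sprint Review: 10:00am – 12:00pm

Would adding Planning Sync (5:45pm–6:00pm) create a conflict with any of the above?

No — it doesn't clash with anything

Hiring Debrief: ends 7:45am at or before Planning Sync starts 5:45pm → clear.
Sprint Review: ends 12:00pm at or before Planning Sync starts 5:45pm → clear.
Vendor Call: ends 1:45pm at or before Planning Sync starts 5:45pm → clear.
Retrospective Interview: ends 3:30pm at or before Planning Sync starts 5:45pm → clear.
Pricing Session: ends 4:00pm at or before Planning Sync starts 5:45pm → clear.
Pricing Briefing: ends 4:30pm at or before Planning Sync starts 5:45pm → clear.
Release Briefing: starts 7:00pm at or after Planning Sync ends 6:00pm → clear.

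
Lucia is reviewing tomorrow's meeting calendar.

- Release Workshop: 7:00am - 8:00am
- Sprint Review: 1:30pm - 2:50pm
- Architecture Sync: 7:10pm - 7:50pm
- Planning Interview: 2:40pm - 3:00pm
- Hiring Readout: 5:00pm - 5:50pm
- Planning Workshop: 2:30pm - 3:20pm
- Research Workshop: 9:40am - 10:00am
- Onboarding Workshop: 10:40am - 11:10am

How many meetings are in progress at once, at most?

3

Walk through starts and ends in time order (an end at T is processed before a start at T):
7:00am start Release Workshop → 1
8:00am end Release Workshop → 0
9:40am start Research Workshop → 1
10:00am end Research Workshop → 0
10:40am start Onboarding Workshop → 1
11:10am end Onboarding Workshop → 0
1:30pm start Sprint Review → 1
2:30pm start Planning Workshop → 2
2:40pm start Planning Interview → 3
2:50pm end Sprint Review → 2
3:00pm end Planning Interview → 1
3:20pm end Planning Workshop → 0
5:00pm start Hiring Readout → 1
5:50pm end Hiring Readout → 0
7:10pm start Architecture Sync → 1
7:50pm end Architecture Sync → 0
Peak is 3, at 2:40pm (Planning Interview, Planning Workshop, Sprint Review).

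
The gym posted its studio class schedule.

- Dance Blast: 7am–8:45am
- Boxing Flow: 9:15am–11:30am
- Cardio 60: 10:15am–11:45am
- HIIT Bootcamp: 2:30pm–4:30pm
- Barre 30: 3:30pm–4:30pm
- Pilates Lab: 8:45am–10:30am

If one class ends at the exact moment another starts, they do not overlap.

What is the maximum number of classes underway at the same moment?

3

Sweep the timeline, counting +1 at each start and −1 at each end (ends before starts at a tie):
7am start Dance Blast → 1
8:45am end Dance Blast → 0
8:45am start Pilates Lab → 1
9:15am start Boxing Flow → 2
10:15am start Cardio 60 → 3
10:30am end Pilates Lab → 2
11:30am end Boxing Flow → 1
11:45am end Cardio 60 → 0
2:30pm start HIIT Bootcamp → 1
3:30pm start Barre 30 → 2
4:30pm end Barre 30 → 1
4:30pm end HIIT Bootcamp → 0
Peak is 3, at 10:15am (Boxing Flow, Cardio 60, Pilates Lab).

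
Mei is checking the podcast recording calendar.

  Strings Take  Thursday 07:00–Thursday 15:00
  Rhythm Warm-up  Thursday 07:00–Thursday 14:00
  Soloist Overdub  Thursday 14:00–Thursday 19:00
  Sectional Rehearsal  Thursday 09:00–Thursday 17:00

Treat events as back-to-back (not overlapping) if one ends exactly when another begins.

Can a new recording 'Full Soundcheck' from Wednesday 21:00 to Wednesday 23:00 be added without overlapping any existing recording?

Yes — the slot is free

Strings Take: starts Thursday 07:00 at or after Full Soundcheck ends Wednesday 23:00 → clear.
Rhythm Warm-up: starts Thursday 07:00 at or after Full Soundcheck ends Wednesday 23:00 → clear.
Sectional Rehearsal: starts Thursday 09:00 at or after Full Soundcheck ends Wednesday 23:00 → clear.
Soloist Overdub: starts Thursday 14:00 at or after Full Soundcheck ends Wednesday 23:00 → clear.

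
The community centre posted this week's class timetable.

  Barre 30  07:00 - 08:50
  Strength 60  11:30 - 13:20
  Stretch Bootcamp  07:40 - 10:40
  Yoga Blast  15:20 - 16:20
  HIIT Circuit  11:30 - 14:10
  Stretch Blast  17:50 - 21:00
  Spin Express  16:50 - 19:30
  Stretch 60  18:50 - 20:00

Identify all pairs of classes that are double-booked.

Barre 30 & Stretch Bootcamp, HIIT Circuit & Strength 60, Spin Express & Stretch 60, Spin Express & Stretch Blast, Stretch 60 & Stretch Blast

Sorted by start: Barre 30, Stretch Bootcamp, Strength 60, HIIT Circuit, Yoga Blast, Spin Express, Stretch Blast, Stretch 60.
Stretch Bootcamp starts before Barre 30 ends → Barre 30 and Stretch Bootcamp overlap.
Strength 60 starts after Barre 30 ends; Barre 30 is clear from here.
Strength 60 starts after Stretch Bootcamp ends; Stretch Bootcamp is clear from here.
HIIT Circuit starts before Strength 60 ends → Strength 60 and HIIT Circuit overlap.
Yoga Blast starts after Strength 60 ends; Strength 60 is clear from here.
Yoga Blast starts after HIIT Circuit ends; HIIT Circuit is clear from here.
Spin Express starts after Yoga Blast ends; Yoga Blast is clear from here.
Stretch Blast starts before Spin Express ends → Spin Express and Stretch Blast overlap.
Stretch 60 starts before Spin Express ends → Spin Express and Stretch 60 overlap.
Stretch 60 starts before Stretch Blast ends → Stretch Blast and Stretch 60 overlap.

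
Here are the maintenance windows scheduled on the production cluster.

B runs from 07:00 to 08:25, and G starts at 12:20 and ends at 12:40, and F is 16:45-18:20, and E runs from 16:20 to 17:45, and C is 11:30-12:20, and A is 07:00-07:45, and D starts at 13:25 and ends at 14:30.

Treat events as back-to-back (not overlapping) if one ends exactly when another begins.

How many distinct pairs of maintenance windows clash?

2

Sorted by start: A, B, C, G, D, E, F.
B starts before A ends → A and B overlap.
C starts after A ends, so A has no further overlaps.
C starts after B ends, so B has no further overlaps.
G starts exactly when C ends (back-to-back, no overlap), so C has no further overlaps.
D starts after G ends, so G has no further overlaps.
E starts after D ends, so D has no further overlaps.
F starts before E ends → E and F overlap.
Overlapping pairs: A & B, E & F — 2 in total.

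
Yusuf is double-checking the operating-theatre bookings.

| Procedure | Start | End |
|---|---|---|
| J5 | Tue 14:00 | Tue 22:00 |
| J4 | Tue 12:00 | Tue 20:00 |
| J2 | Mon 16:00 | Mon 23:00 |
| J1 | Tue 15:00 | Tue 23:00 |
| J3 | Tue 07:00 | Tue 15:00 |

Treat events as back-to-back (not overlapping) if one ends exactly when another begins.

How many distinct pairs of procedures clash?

5

Check each pair: they overlap iff neither finishes before the other starts.
Sorted by start: J2, J3, J4, J5, J1.
J3 starts after J2 ends, so J2 has no further overlaps.
J4 starts before J3 ends → J3 and J4 overlap.
J5 starts before J3 ends → J3 and J5 overlap.
J1 starts exactly when J3 ends (back-to-back, no overlap).
J5 starts before J4 ends → J4 and J5 overlap.
J1 starts before J4 ends → J4 and J1 overlap.
J1 starts before J5 ends → J5 and J1 overlap.
Overlapping pairs: J1 & J4, J1 & J5, J3 & J4, J3 & J5, J4 & J5 — 5 in total.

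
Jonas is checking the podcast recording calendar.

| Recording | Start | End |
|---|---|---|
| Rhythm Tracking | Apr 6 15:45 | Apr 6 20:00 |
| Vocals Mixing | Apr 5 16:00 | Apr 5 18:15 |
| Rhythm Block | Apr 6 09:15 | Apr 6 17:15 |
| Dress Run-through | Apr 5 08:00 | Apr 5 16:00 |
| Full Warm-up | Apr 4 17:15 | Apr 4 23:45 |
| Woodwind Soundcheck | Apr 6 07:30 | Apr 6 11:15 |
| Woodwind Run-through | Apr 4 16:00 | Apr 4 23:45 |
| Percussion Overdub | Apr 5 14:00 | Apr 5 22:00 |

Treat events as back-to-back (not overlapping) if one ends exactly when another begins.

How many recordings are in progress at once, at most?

2

Sort all start/end points and keep a running count:
Apr 4 16:00 start Woodwind Run-through → 1
Apr 4 17:15 start Full Warm-up → 2
Apr 4 23:45 end Full Warm-up → 1
Apr 4 23:45 end Woodwind Run-through → 0
Apr 5 08:00 start Dress Run-through → 1
Apr 5 14:00 start Percussion Overdub → 2
Apr 5 16:00 end Dress Run-through → 1
Apr 5 16:00 start Vocals Mixing → 2
Apr 5 18:15 end Vocals Mixing → 1
Apr 5 22:00 end Percussion Overdub → 0
Apr 6 07:30 start Woodwind Soundcheck → 1
Apr 6 09:15 start Rhythm Block → 2
Apr 6 11:15 end Woodwind Soundcheck → 1
Apr 6 15:45 start Rhythm Tracking → 2
Apr 6 17:15 end Rhythm Block → 1
Apr 6 20:00 end Rhythm Tracking → 0
Peak is 2, at Apr 4 17:15 (Full Warm-up, Woodwind Run-through).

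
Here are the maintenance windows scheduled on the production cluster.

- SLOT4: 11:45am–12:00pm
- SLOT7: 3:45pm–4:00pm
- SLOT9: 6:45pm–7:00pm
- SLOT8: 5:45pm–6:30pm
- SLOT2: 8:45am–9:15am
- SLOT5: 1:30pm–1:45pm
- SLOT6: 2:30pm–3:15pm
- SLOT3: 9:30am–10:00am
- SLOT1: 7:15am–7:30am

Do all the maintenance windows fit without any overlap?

Sorted by start: SLOT1, SLOT2, SLOT3, SLOT4, SLOT5, SLOT6, SLOT7, SLOT8, SLOT9.
SLOT2 starts after SLOT1 ends — done with SLOT1.
SLOT3 starts after SLOT2 ends — done with SLOT2.
SLOT4 starts after SLOT3 ends — done with SLOT3.
SLOT5 starts after SLOT4 ends — done with SLOT4.
SLOT6 starts after SLOT5 ends — done with SLOT5.
SLOT7 starts after SLOT6 ends — done with SLOT6.
SLOT8 starts after SLOT7 ends — done with SLOT7.
SLOT9 starts after SLOT8 ends.
Every pair is clear; the schedule has no overlaps.

Yes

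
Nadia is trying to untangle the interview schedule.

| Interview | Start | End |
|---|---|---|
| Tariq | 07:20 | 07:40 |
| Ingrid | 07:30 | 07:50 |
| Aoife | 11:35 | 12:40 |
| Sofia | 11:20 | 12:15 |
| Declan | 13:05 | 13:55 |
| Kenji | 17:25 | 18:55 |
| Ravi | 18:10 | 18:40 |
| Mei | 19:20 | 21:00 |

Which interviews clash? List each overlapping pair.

Sorted by start: Tariq, Ingrid, Sofia, Aoife, Declan, Kenji, Ravi, Mei.
Ingrid starts before Tariq ends → Tariq and Ingrid overlap.
Sofia starts after Tariq ends, so Tariq has no further overlaps.
Sofia starts after Ingrid ends, so Ingrid has no further overlaps.
Aoife starts before Sofia ends → Sofia and Aoife overlap.
Declan starts after Sofia ends, so Sofia has no further overlaps.
Declan starts after Aoife ends, so Aoife has no further overlaps.
Kenji starts after Declan ends, so Declan has no further overlaps.
Ravi starts before Kenji ends → Kenji and Ravi overlap.
Mei starts after Kenji ends.
Mei starts after Ravi ends.

Aoife & Sofia, Ingrid & Tariq, Kenji & Ravi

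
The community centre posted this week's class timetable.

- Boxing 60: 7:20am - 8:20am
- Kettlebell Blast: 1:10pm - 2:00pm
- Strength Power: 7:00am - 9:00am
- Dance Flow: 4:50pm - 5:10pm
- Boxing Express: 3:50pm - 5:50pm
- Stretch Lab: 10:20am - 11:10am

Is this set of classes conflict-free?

No

Sorted by start: Strength Power, Boxing 60, Stretch Lab, Kettlebell Blast, Boxing Express, Dance Flow.
Boxing 60 starts before Strength Power ends → Strength Power and Boxing 60 overlap.
That's a conflict, so the schedule is not conflict-free.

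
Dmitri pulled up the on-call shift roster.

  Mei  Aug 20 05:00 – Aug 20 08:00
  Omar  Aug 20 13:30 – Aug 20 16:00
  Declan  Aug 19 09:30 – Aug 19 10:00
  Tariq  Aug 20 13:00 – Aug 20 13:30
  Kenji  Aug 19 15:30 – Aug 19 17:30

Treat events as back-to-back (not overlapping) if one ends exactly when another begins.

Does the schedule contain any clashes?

No

Sorted by start: Declan, Kenji, Mei, Tariq, Omar.
Kenji starts after Declan ends — done with Declan.
Mei starts after Kenji ends — done with Kenji.
Tariq starts after Mei ends — done with Mei.
Omar starts exactly when Tariq ends (back-to-back, no overlap).
Every pair is clear; the schedule has no overlaps.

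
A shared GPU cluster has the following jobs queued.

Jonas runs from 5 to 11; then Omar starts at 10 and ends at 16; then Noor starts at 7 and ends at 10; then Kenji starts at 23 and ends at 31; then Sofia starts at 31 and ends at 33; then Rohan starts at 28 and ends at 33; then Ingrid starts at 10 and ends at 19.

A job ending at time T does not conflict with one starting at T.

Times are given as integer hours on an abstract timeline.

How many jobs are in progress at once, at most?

Walk through starts and ends in time order (an end at T is processed before a start at T):
5 start Jonas → 1
7 start Noor → 2
10 end Noor → 1
10 start Ingrid → 2
10 start Omar → 3
11 end Jonas → 2
16 end Omar → 1
19 end Ingrid → 0
23 start Kenji → 1
28 start Rohan → 2
31 end Kenji → 1
31 start Sofia → 2
33 end Rohan → 1
33 end Sofia → 0
Peak is 3, at 10 (Ingrid, Jonas, Omar).

3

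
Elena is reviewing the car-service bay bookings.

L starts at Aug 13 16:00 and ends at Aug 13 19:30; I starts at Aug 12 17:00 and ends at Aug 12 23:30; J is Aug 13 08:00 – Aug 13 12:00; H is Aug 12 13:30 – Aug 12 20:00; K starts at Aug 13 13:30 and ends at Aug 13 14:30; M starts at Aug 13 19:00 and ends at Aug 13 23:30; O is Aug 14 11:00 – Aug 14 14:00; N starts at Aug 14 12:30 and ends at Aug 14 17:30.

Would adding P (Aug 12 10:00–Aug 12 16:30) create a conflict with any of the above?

Yes — it overlaps H

H: starts Aug 12 13:30 before P ends Aug 12 16:30, and ends Aug 12 20:00 after P starts Aug 12 10:00 → overlap.
I: starts Aug 12 17:00 at or after P ends Aug 12 16:30 → clear.
J: starts Aug 13 08:00 at or after P ends Aug 12 16:30 → clear.
K: starts Aug 13 13:30 at or after P ends Aug 12 16:30 → clear.
L: starts Aug 13 16:00 at or after P ends Aug 12 16:30 → clear.
M: starts Aug 13 19:00 at or after P ends Aug 12 16:30 → clear.
O: starts Aug 14 11:00 at or after P ends Aug 12 16:30 → clear.
N: starts Aug 14 12:30 at or after P ends Aug 12 16:30 → clear.
P overlaps H.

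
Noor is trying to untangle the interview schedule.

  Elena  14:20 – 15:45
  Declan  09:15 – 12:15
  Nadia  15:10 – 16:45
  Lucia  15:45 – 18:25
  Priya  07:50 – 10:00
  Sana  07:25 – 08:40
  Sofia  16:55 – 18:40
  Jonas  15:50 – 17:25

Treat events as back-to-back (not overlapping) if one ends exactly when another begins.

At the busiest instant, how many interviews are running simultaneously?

3

Walk through starts and ends in time order (an end at T is processed before a start at T):
07:25 start Sana → 1
07:50 start Priya → 2
08:40 end Sana → 1
09:15 start Declan → 2
10:00 end Priya → 1
12:15 end Declan → 0
14:20 start Elena → 1
15:10 start Nadia → 2
15:45 end Elena → 1
15:45 start Lucia → 2
15:50 start Jonas → 3
16:45 end Nadia → 2
16:55 start Sofia → 3
17:25 end Jonas → 2
18:25 end Lucia → 1
18:40 end Sofia → 0
Peak is 3, at 15:50 (Jonas, Lucia, Nadia).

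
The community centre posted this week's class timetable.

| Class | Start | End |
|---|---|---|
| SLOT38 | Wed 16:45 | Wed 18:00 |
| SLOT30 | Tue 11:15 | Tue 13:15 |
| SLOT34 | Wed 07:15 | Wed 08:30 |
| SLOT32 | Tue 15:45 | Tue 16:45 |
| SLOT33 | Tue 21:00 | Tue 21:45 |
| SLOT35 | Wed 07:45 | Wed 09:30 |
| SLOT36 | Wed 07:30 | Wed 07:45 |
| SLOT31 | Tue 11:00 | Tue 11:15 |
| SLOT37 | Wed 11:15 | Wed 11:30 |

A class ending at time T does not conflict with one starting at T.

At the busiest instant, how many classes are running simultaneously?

Walk through starts and ends in time order (an end at T is processed before a start at T):
Tue 11:00 start SLOT31 → 1
Tue 11:15 end SLOT31 → 0
Tue 11:15 start SLOT30 → 1
Tue 13:15 end SLOT30 → 0
Tue 15:45 start SLOT32 → 1
Tue 16:45 end SLOT32 → 0
Tue 21:00 start SLOT33 → 1
Tue 21:45 end SLOT33 → 0
Wed 07:15 start SLOT34 → 1
Wed 07:30 start SLOT36 → 2
Wed 07:45 end SLOT36 → 1
Wed 07:45 start SLOT35 → 2
Wed 08:30 end SLOT34 → 1
Wed 09:30 end SLOT35 → 0
Wed 11:15 start SLOT37 → 1
Wed 11:30 end SLOT37 → 0
Wed 16:45 start SLOT38 → 1
Wed 18:00 end SLOT38 → 0
Peak is 2, at Wed 07:30 (SLOT34, SLOT36).

2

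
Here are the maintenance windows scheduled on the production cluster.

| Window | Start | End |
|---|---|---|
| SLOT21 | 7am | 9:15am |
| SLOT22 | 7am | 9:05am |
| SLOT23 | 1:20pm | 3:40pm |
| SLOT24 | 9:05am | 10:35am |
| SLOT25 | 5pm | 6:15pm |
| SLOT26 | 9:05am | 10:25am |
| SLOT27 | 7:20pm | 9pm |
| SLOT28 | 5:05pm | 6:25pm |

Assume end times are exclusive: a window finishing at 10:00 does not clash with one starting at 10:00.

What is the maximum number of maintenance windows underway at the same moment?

3

Walk through starts and ends in time order (an end at T is processed before a start at T):
7am start SLOT21 → 1
7am start SLOT22 → 2
9:05am end SLOT22 → 1
9:05am start SLOT24 → 2
9:05am start SLOT26 → 3
9:15am end SLOT21 → 2
10:25am end SLOT26 → 1
10:35am end SLOT24 → 0
1:20pm start SLOT23 → 1
3:40pm end SLOT23 → 0
5pm start SLOT25 → 1
5:05pm start SLOT28 → 2
6:15pm end SLOT25 → 1
6:25pm end SLOT28 → 0
7:20pm start SLOT27 → 1
9pm end SLOT27 → 0
Peak is 3, at 9:05am (SLOT21, SLOT24, SLOT26).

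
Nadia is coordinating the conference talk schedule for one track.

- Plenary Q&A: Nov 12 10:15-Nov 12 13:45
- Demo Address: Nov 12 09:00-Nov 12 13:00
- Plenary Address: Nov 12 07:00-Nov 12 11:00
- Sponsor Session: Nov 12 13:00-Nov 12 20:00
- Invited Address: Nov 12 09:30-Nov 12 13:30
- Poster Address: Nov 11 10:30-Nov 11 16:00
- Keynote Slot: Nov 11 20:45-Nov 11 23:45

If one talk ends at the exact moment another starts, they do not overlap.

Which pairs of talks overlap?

Sorted by start: Poster Address, Keynote Slot, Plenary Address, Demo Address, Invited Address, Plenary Q&A, Sponsor Session.
Keynote Slot starts after Poster Address ends; Poster Address is clear from here.
Plenary Address starts after Keynote Slot ends; Keynote Slot is clear from here.
Demo Address starts before Plenary Address ends → Plenary Address and Demo Address overlap.
Invited Address starts before Plenary Address ends → Plenary Address and Invited Address overlap.
Plenary Q&A starts before Plenary Address ends → Plenary Address and Plenary Q&A overlap.
Sponsor Session starts after Plenary Address ends.
Invited Address starts before Demo Address ends → Demo Address and Invited Address overlap.
Plenary Q&A starts before Demo Address ends → Demo Address and Plenary Q&A overlap.
Sponsor Session starts exactly when Demo Address ends (back-to-back, no overlap).
Plenary Q&A starts before Invited Address ends → Invited Address and Plenary Q&A overlap.
Sponsor Session starts before Invited Address ends → Invited Address and Sponsor Session overlap.
Sponsor Session starts before Plenary Q&A ends → Plenary Q&A and Sponsor Session overlap.

Demo Address & Invited Address, Demo Address & Plenary Address, Demo Address & Plenary Q&A, Invited Address & Plenary Address, Invited Address & Plenary Q&A, Invited Address & Sponsor Session, Plenary Address & Plenary Q&A, Plenary Q&A & Sponsor Session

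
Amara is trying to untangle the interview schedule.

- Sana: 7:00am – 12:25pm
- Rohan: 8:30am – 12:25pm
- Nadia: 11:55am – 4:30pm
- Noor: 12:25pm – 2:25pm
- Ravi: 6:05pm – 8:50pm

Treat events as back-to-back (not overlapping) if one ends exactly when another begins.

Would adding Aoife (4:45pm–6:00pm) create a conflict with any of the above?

No — it doesn't clash with anything

Sana: ends 12:25pm at or before Aoife starts 4:45pm → clear.
Rohan: ends 12:25pm at or before Aoife starts 4:45pm → clear.
Nadia: ends 4:30pm at or before Aoife starts 4:45pm → clear.
Noor: ends 2:25pm at or before Aoife starts 4:45pm → clear.
Ravi: starts 6:05pm at or after Aoife ends 6:00pm → clear.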